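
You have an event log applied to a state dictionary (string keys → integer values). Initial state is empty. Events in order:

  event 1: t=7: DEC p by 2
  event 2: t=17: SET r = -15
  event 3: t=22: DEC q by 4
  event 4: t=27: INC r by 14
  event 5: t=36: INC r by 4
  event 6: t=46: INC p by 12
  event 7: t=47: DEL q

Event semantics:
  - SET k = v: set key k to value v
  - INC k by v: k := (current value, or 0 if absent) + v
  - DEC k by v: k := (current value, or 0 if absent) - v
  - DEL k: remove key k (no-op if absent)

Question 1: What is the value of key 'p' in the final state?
Answer: 10

Derivation:
Track key 'p' through all 7 events:
  event 1 (t=7: DEC p by 2): p (absent) -> -2
  event 2 (t=17: SET r = -15): p unchanged
  event 3 (t=22: DEC q by 4): p unchanged
  event 4 (t=27: INC r by 14): p unchanged
  event 5 (t=36: INC r by 4): p unchanged
  event 6 (t=46: INC p by 12): p -2 -> 10
  event 7 (t=47: DEL q): p unchanged
Final: p = 10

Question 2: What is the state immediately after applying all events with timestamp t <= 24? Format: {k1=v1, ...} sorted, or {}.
Apply events with t <= 24 (3 events):
  after event 1 (t=7: DEC p by 2): {p=-2}
  after event 2 (t=17: SET r = -15): {p=-2, r=-15}
  after event 3 (t=22: DEC q by 4): {p=-2, q=-4, r=-15}

Answer: {p=-2, q=-4, r=-15}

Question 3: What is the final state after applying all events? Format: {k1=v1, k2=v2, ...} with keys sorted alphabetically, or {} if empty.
Answer: {p=10, r=3}

Derivation:
  after event 1 (t=7: DEC p by 2): {p=-2}
  after event 2 (t=17: SET r = -15): {p=-2, r=-15}
  after event 3 (t=22: DEC q by 4): {p=-2, q=-4, r=-15}
  after event 4 (t=27: INC r by 14): {p=-2, q=-4, r=-1}
  after event 5 (t=36: INC r by 4): {p=-2, q=-4, r=3}
  after event 6 (t=46: INC p by 12): {p=10, q=-4, r=3}
  after event 7 (t=47: DEL q): {p=10, r=3}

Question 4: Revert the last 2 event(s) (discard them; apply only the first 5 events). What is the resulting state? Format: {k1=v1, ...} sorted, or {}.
Answer: {p=-2, q=-4, r=3}

Derivation:
Keep first 5 events (discard last 2):
  after event 1 (t=7: DEC p by 2): {p=-2}
  after event 2 (t=17: SET r = -15): {p=-2, r=-15}
  after event 3 (t=22: DEC q by 4): {p=-2, q=-4, r=-15}
  after event 4 (t=27: INC r by 14): {p=-2, q=-4, r=-1}
  after event 5 (t=36: INC r by 4): {p=-2, q=-4, r=3}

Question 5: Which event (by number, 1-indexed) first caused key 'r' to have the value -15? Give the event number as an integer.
Answer: 2

Derivation:
Looking for first event where r becomes -15:
  event 2: r (absent) -> -15  <-- first match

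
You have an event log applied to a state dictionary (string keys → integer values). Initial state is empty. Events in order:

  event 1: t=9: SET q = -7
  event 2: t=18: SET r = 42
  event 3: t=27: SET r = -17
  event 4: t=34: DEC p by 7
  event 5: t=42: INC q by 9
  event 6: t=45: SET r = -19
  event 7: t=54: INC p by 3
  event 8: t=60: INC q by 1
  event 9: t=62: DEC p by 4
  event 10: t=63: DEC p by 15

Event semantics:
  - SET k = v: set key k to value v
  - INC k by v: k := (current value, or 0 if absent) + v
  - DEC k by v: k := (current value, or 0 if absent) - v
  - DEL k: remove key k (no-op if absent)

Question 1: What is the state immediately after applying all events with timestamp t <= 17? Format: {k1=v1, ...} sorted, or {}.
Apply events with t <= 17 (1 events):
  after event 1 (t=9: SET q = -7): {q=-7}

Answer: {q=-7}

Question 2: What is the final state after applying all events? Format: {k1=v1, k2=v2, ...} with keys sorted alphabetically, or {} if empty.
Answer: {p=-23, q=3, r=-19}

Derivation:
  after event 1 (t=9: SET q = -7): {q=-7}
  after event 2 (t=18: SET r = 42): {q=-7, r=42}
  after event 3 (t=27: SET r = -17): {q=-7, r=-17}
  after event 4 (t=34: DEC p by 7): {p=-7, q=-7, r=-17}
  after event 5 (t=42: INC q by 9): {p=-7, q=2, r=-17}
  after event 6 (t=45: SET r = -19): {p=-7, q=2, r=-19}
  after event 7 (t=54: INC p by 3): {p=-4, q=2, r=-19}
  after event 8 (t=60: INC q by 1): {p=-4, q=3, r=-19}
  after event 9 (t=62: DEC p by 4): {p=-8, q=3, r=-19}
  after event 10 (t=63: DEC p by 15): {p=-23, q=3, r=-19}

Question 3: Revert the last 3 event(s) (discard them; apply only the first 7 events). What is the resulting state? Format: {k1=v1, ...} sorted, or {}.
Answer: {p=-4, q=2, r=-19}

Derivation:
Keep first 7 events (discard last 3):
  after event 1 (t=9: SET q = -7): {q=-7}
  after event 2 (t=18: SET r = 42): {q=-7, r=42}
  after event 3 (t=27: SET r = -17): {q=-7, r=-17}
  after event 4 (t=34: DEC p by 7): {p=-7, q=-7, r=-17}
  after event 5 (t=42: INC q by 9): {p=-7, q=2, r=-17}
  after event 6 (t=45: SET r = -19): {p=-7, q=2, r=-19}
  after event 7 (t=54: INC p by 3): {p=-4, q=2, r=-19}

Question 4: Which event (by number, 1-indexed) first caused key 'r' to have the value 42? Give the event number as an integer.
Looking for first event where r becomes 42:
  event 2: r (absent) -> 42  <-- first match

Answer: 2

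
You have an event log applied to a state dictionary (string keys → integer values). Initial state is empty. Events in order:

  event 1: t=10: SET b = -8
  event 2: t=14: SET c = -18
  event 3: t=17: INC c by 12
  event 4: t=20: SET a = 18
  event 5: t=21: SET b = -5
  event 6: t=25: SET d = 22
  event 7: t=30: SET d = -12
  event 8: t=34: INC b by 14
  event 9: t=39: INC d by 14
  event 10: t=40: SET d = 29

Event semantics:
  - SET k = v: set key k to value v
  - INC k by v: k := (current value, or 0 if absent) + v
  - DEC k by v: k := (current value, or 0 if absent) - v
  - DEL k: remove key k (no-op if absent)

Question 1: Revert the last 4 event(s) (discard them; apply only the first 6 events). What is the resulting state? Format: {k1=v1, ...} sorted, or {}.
Answer: {a=18, b=-5, c=-6, d=22}

Derivation:
Keep first 6 events (discard last 4):
  after event 1 (t=10: SET b = -8): {b=-8}
  after event 2 (t=14: SET c = -18): {b=-8, c=-18}
  after event 3 (t=17: INC c by 12): {b=-8, c=-6}
  after event 4 (t=20: SET a = 18): {a=18, b=-8, c=-6}
  after event 5 (t=21: SET b = -5): {a=18, b=-5, c=-6}
  after event 6 (t=25: SET d = 22): {a=18, b=-5, c=-6, d=22}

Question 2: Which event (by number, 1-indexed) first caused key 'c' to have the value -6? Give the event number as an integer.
Answer: 3

Derivation:
Looking for first event where c becomes -6:
  event 2: c = -18
  event 3: c -18 -> -6  <-- first match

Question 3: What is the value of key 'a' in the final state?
Answer: 18

Derivation:
Track key 'a' through all 10 events:
  event 1 (t=10: SET b = -8): a unchanged
  event 2 (t=14: SET c = -18): a unchanged
  event 3 (t=17: INC c by 12): a unchanged
  event 4 (t=20: SET a = 18): a (absent) -> 18
  event 5 (t=21: SET b = -5): a unchanged
  event 6 (t=25: SET d = 22): a unchanged
  event 7 (t=30: SET d = -12): a unchanged
  event 8 (t=34: INC b by 14): a unchanged
  event 9 (t=39: INC d by 14): a unchanged
  event 10 (t=40: SET d = 29): a unchanged
Final: a = 18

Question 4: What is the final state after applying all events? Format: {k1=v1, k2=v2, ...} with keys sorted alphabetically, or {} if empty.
  after event 1 (t=10: SET b = -8): {b=-8}
  after event 2 (t=14: SET c = -18): {b=-8, c=-18}
  after event 3 (t=17: INC c by 12): {b=-8, c=-6}
  after event 4 (t=20: SET a = 18): {a=18, b=-8, c=-6}
  after event 5 (t=21: SET b = -5): {a=18, b=-5, c=-6}
  after event 6 (t=25: SET d = 22): {a=18, b=-5, c=-6, d=22}
  after event 7 (t=30: SET d = -12): {a=18, b=-5, c=-6, d=-12}
  after event 8 (t=34: INC b by 14): {a=18, b=9, c=-6, d=-12}
  after event 9 (t=39: INC d by 14): {a=18, b=9, c=-6, d=2}
  after event 10 (t=40: SET d = 29): {a=18, b=9, c=-6, d=29}

Answer: {a=18, b=9, c=-6, d=29}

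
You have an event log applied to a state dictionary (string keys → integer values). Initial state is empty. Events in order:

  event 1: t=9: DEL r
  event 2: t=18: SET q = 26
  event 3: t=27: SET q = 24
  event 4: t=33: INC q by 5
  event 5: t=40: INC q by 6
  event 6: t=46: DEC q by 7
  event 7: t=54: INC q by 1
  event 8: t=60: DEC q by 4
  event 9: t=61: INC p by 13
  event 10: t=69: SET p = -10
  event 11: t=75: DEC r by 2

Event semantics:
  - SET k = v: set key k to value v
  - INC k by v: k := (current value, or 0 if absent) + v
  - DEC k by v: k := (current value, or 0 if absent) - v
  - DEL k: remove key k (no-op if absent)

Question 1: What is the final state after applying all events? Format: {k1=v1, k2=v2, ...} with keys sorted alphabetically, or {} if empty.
Answer: {p=-10, q=25, r=-2}

Derivation:
  after event 1 (t=9: DEL r): {}
  after event 2 (t=18: SET q = 26): {q=26}
  after event 3 (t=27: SET q = 24): {q=24}
  after event 4 (t=33: INC q by 5): {q=29}
  after event 5 (t=40: INC q by 6): {q=35}
  after event 6 (t=46: DEC q by 7): {q=28}
  after event 7 (t=54: INC q by 1): {q=29}
  after event 8 (t=60: DEC q by 4): {q=25}
  after event 9 (t=61: INC p by 13): {p=13, q=25}
  after event 10 (t=69: SET p = -10): {p=-10, q=25}
  after event 11 (t=75: DEC r by 2): {p=-10, q=25, r=-2}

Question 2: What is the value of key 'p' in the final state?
Track key 'p' through all 11 events:
  event 1 (t=9: DEL r): p unchanged
  event 2 (t=18: SET q = 26): p unchanged
  event 3 (t=27: SET q = 24): p unchanged
  event 4 (t=33: INC q by 5): p unchanged
  event 5 (t=40: INC q by 6): p unchanged
  event 6 (t=46: DEC q by 7): p unchanged
  event 7 (t=54: INC q by 1): p unchanged
  event 8 (t=60: DEC q by 4): p unchanged
  event 9 (t=61: INC p by 13): p (absent) -> 13
  event 10 (t=69: SET p = -10): p 13 -> -10
  event 11 (t=75: DEC r by 2): p unchanged
Final: p = -10

Answer: -10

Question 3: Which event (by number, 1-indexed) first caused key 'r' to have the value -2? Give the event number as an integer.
Answer: 11

Derivation:
Looking for first event where r becomes -2:
  event 11: r (absent) -> -2  <-- first match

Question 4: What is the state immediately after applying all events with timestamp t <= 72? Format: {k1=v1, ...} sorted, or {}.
Answer: {p=-10, q=25}

Derivation:
Apply events with t <= 72 (10 events):
  after event 1 (t=9: DEL r): {}
  after event 2 (t=18: SET q = 26): {q=26}
  after event 3 (t=27: SET q = 24): {q=24}
  after event 4 (t=33: INC q by 5): {q=29}
  after event 5 (t=40: INC q by 6): {q=35}
  after event 6 (t=46: DEC q by 7): {q=28}
  after event 7 (t=54: INC q by 1): {q=29}
  after event 8 (t=60: DEC q by 4): {q=25}
  after event 9 (t=61: INC p by 13): {p=13, q=25}
  after event 10 (t=69: SET p = -10): {p=-10, q=25}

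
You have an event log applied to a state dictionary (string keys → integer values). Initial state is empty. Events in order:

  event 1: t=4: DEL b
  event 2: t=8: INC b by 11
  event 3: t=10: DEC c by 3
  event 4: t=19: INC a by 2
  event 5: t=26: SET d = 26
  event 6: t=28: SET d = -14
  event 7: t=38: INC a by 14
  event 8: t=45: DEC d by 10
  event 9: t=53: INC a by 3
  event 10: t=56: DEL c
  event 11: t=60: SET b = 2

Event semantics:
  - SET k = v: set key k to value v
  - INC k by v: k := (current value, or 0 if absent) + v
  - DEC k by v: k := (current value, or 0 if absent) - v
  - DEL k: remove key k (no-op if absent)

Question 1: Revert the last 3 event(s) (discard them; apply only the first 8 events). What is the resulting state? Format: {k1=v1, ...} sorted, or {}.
Keep first 8 events (discard last 3):
  after event 1 (t=4: DEL b): {}
  after event 2 (t=8: INC b by 11): {b=11}
  after event 3 (t=10: DEC c by 3): {b=11, c=-3}
  after event 4 (t=19: INC a by 2): {a=2, b=11, c=-3}
  after event 5 (t=26: SET d = 26): {a=2, b=11, c=-3, d=26}
  after event 6 (t=28: SET d = -14): {a=2, b=11, c=-3, d=-14}
  after event 7 (t=38: INC a by 14): {a=16, b=11, c=-3, d=-14}
  after event 8 (t=45: DEC d by 10): {a=16, b=11, c=-3, d=-24}

Answer: {a=16, b=11, c=-3, d=-24}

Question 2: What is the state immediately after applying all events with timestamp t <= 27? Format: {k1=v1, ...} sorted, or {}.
Answer: {a=2, b=11, c=-3, d=26}

Derivation:
Apply events with t <= 27 (5 events):
  after event 1 (t=4: DEL b): {}
  after event 2 (t=8: INC b by 11): {b=11}
  after event 3 (t=10: DEC c by 3): {b=11, c=-3}
  after event 4 (t=19: INC a by 2): {a=2, b=11, c=-3}
  after event 5 (t=26: SET d = 26): {a=2, b=11, c=-3, d=26}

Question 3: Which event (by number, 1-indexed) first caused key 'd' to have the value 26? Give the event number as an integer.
Answer: 5

Derivation:
Looking for first event where d becomes 26:
  event 5: d (absent) -> 26  <-- first match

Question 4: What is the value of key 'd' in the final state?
Answer: -24

Derivation:
Track key 'd' through all 11 events:
  event 1 (t=4: DEL b): d unchanged
  event 2 (t=8: INC b by 11): d unchanged
  event 3 (t=10: DEC c by 3): d unchanged
  event 4 (t=19: INC a by 2): d unchanged
  event 5 (t=26: SET d = 26): d (absent) -> 26
  event 6 (t=28: SET d = -14): d 26 -> -14
  event 7 (t=38: INC a by 14): d unchanged
  event 8 (t=45: DEC d by 10): d -14 -> -24
  event 9 (t=53: INC a by 3): d unchanged
  event 10 (t=56: DEL c): d unchanged
  event 11 (t=60: SET b = 2): d unchanged
Final: d = -24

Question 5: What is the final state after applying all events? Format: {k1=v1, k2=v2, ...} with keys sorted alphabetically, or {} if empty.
  after event 1 (t=4: DEL b): {}
  after event 2 (t=8: INC b by 11): {b=11}
  after event 3 (t=10: DEC c by 3): {b=11, c=-3}
  after event 4 (t=19: INC a by 2): {a=2, b=11, c=-3}
  after event 5 (t=26: SET d = 26): {a=2, b=11, c=-3, d=26}
  after event 6 (t=28: SET d = -14): {a=2, b=11, c=-3, d=-14}
  after event 7 (t=38: INC a by 14): {a=16, b=11, c=-3, d=-14}
  after event 8 (t=45: DEC d by 10): {a=16, b=11, c=-3, d=-24}
  after event 9 (t=53: INC a by 3): {a=19, b=11, c=-3, d=-24}
  after event 10 (t=56: DEL c): {a=19, b=11, d=-24}
  after event 11 (t=60: SET b = 2): {a=19, b=2, d=-24}

Answer: {a=19, b=2, d=-24}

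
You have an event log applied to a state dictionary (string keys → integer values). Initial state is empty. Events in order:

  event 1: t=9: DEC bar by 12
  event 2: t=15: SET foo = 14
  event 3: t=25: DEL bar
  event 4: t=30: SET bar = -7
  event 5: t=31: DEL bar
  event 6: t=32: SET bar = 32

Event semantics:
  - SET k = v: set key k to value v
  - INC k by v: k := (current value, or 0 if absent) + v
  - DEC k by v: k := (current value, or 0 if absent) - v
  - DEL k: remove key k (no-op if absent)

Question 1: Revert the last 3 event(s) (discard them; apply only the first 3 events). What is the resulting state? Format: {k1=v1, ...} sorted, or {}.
Keep first 3 events (discard last 3):
  after event 1 (t=9: DEC bar by 12): {bar=-12}
  after event 2 (t=15: SET foo = 14): {bar=-12, foo=14}
  after event 3 (t=25: DEL bar): {foo=14}

Answer: {foo=14}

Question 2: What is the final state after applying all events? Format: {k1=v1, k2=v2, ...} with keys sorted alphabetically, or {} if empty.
  after event 1 (t=9: DEC bar by 12): {bar=-12}
  after event 2 (t=15: SET foo = 14): {bar=-12, foo=14}
  after event 3 (t=25: DEL bar): {foo=14}
  after event 4 (t=30: SET bar = -7): {bar=-7, foo=14}
  after event 5 (t=31: DEL bar): {foo=14}
  after event 6 (t=32: SET bar = 32): {bar=32, foo=14}

Answer: {bar=32, foo=14}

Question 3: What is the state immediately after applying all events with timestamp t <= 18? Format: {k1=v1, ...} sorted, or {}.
Answer: {bar=-12, foo=14}

Derivation:
Apply events with t <= 18 (2 events):
  after event 1 (t=9: DEC bar by 12): {bar=-12}
  after event 2 (t=15: SET foo = 14): {bar=-12, foo=14}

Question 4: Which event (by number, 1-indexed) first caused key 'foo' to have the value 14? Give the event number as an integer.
Looking for first event where foo becomes 14:
  event 2: foo (absent) -> 14  <-- first match

Answer: 2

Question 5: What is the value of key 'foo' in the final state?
Answer: 14

Derivation:
Track key 'foo' through all 6 events:
  event 1 (t=9: DEC bar by 12): foo unchanged
  event 2 (t=15: SET foo = 14): foo (absent) -> 14
  event 3 (t=25: DEL bar): foo unchanged
  event 4 (t=30: SET bar = -7): foo unchanged
  event 5 (t=31: DEL bar): foo unchanged
  event 6 (t=32: SET bar = 32): foo unchanged
Final: foo = 14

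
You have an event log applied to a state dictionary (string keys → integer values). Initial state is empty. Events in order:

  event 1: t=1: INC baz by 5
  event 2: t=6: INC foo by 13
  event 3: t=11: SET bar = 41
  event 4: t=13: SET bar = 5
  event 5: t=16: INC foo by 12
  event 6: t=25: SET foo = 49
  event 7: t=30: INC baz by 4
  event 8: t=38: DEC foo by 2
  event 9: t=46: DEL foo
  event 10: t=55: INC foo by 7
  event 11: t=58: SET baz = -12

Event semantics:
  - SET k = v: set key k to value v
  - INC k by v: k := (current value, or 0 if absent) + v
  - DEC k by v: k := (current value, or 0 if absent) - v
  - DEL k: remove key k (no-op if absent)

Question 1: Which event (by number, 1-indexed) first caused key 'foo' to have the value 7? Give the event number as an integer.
Looking for first event where foo becomes 7:
  event 2: foo = 13
  event 3: foo = 13
  event 4: foo = 13
  event 5: foo = 25
  event 6: foo = 49
  event 7: foo = 49
  event 8: foo = 47
  event 9: foo = (absent)
  event 10: foo (absent) -> 7  <-- first match

Answer: 10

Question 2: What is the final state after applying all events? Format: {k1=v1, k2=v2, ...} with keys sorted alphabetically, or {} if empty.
  after event 1 (t=1: INC baz by 5): {baz=5}
  after event 2 (t=6: INC foo by 13): {baz=5, foo=13}
  after event 3 (t=11: SET bar = 41): {bar=41, baz=5, foo=13}
  after event 4 (t=13: SET bar = 5): {bar=5, baz=5, foo=13}
  after event 5 (t=16: INC foo by 12): {bar=5, baz=5, foo=25}
  after event 6 (t=25: SET foo = 49): {bar=5, baz=5, foo=49}
  after event 7 (t=30: INC baz by 4): {bar=5, baz=9, foo=49}
  after event 8 (t=38: DEC foo by 2): {bar=5, baz=9, foo=47}
  after event 9 (t=46: DEL foo): {bar=5, baz=9}
  after event 10 (t=55: INC foo by 7): {bar=5, baz=9, foo=7}
  after event 11 (t=58: SET baz = -12): {bar=5, baz=-12, foo=7}

Answer: {bar=5, baz=-12, foo=7}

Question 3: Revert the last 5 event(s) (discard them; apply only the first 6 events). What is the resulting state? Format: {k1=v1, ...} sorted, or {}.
Keep first 6 events (discard last 5):
  after event 1 (t=1: INC baz by 5): {baz=5}
  after event 2 (t=6: INC foo by 13): {baz=5, foo=13}
  after event 3 (t=11: SET bar = 41): {bar=41, baz=5, foo=13}
  after event 4 (t=13: SET bar = 5): {bar=5, baz=5, foo=13}
  after event 5 (t=16: INC foo by 12): {bar=5, baz=5, foo=25}
  after event 6 (t=25: SET foo = 49): {bar=5, baz=5, foo=49}

Answer: {bar=5, baz=5, foo=49}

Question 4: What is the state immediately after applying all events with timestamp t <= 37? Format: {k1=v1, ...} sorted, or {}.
Answer: {bar=5, baz=9, foo=49}

Derivation:
Apply events with t <= 37 (7 events):
  after event 1 (t=1: INC baz by 5): {baz=5}
  after event 2 (t=6: INC foo by 13): {baz=5, foo=13}
  after event 3 (t=11: SET bar = 41): {bar=41, baz=5, foo=13}
  after event 4 (t=13: SET bar = 5): {bar=5, baz=5, foo=13}
  after event 5 (t=16: INC foo by 12): {bar=5, baz=5, foo=25}
  after event 6 (t=25: SET foo = 49): {bar=5, baz=5, foo=49}
  after event 7 (t=30: INC baz by 4): {bar=5, baz=9, foo=49}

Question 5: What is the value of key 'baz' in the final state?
Answer: -12

Derivation:
Track key 'baz' through all 11 events:
  event 1 (t=1: INC baz by 5): baz (absent) -> 5
  event 2 (t=6: INC foo by 13): baz unchanged
  event 3 (t=11: SET bar = 41): baz unchanged
  event 4 (t=13: SET bar = 5): baz unchanged
  event 5 (t=16: INC foo by 12): baz unchanged
  event 6 (t=25: SET foo = 49): baz unchanged
  event 7 (t=30: INC baz by 4): baz 5 -> 9
  event 8 (t=38: DEC foo by 2): baz unchanged
  event 9 (t=46: DEL foo): baz unchanged
  event 10 (t=55: INC foo by 7): baz unchanged
  event 11 (t=58: SET baz = -12): baz 9 -> -12
Final: baz = -12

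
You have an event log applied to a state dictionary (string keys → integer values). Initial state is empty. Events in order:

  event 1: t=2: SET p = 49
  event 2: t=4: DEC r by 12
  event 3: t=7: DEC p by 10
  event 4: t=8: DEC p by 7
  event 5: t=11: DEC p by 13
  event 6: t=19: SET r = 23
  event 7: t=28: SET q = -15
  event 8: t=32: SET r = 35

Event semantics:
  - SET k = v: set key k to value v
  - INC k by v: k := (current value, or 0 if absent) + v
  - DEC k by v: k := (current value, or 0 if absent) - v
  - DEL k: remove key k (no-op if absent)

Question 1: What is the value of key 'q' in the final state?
Answer: -15

Derivation:
Track key 'q' through all 8 events:
  event 1 (t=2: SET p = 49): q unchanged
  event 2 (t=4: DEC r by 12): q unchanged
  event 3 (t=7: DEC p by 10): q unchanged
  event 4 (t=8: DEC p by 7): q unchanged
  event 5 (t=11: DEC p by 13): q unchanged
  event 6 (t=19: SET r = 23): q unchanged
  event 7 (t=28: SET q = -15): q (absent) -> -15
  event 8 (t=32: SET r = 35): q unchanged
Final: q = -15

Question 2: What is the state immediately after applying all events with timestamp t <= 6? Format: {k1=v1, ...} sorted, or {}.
Apply events with t <= 6 (2 events):
  after event 1 (t=2: SET p = 49): {p=49}
  after event 2 (t=4: DEC r by 12): {p=49, r=-12}

Answer: {p=49, r=-12}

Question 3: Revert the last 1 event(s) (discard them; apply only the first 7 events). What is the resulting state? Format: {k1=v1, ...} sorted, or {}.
Answer: {p=19, q=-15, r=23}

Derivation:
Keep first 7 events (discard last 1):
  after event 1 (t=2: SET p = 49): {p=49}
  after event 2 (t=4: DEC r by 12): {p=49, r=-12}
  after event 3 (t=7: DEC p by 10): {p=39, r=-12}
  after event 4 (t=8: DEC p by 7): {p=32, r=-12}
  after event 5 (t=11: DEC p by 13): {p=19, r=-12}
  after event 6 (t=19: SET r = 23): {p=19, r=23}
  after event 7 (t=28: SET q = -15): {p=19, q=-15, r=23}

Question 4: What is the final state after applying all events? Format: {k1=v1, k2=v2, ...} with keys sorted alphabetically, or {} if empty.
Answer: {p=19, q=-15, r=35}

Derivation:
  after event 1 (t=2: SET p = 49): {p=49}
  after event 2 (t=4: DEC r by 12): {p=49, r=-12}
  after event 3 (t=7: DEC p by 10): {p=39, r=-12}
  after event 4 (t=8: DEC p by 7): {p=32, r=-12}
  after event 5 (t=11: DEC p by 13): {p=19, r=-12}
  after event 6 (t=19: SET r = 23): {p=19, r=23}
  after event 7 (t=28: SET q = -15): {p=19, q=-15, r=23}
  after event 8 (t=32: SET r = 35): {p=19, q=-15, r=35}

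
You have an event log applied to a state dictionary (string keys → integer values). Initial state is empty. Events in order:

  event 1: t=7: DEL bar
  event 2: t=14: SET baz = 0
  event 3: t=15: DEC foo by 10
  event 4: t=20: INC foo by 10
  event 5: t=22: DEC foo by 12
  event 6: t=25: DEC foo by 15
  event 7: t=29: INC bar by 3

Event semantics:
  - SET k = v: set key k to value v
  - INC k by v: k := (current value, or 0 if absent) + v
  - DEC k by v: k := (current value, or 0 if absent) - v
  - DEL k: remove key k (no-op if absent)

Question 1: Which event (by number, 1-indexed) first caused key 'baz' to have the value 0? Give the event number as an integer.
Answer: 2

Derivation:
Looking for first event where baz becomes 0:
  event 2: baz (absent) -> 0  <-- first match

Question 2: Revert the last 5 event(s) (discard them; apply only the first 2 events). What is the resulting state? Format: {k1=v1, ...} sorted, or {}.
Answer: {baz=0}

Derivation:
Keep first 2 events (discard last 5):
  after event 1 (t=7: DEL bar): {}
  after event 2 (t=14: SET baz = 0): {baz=0}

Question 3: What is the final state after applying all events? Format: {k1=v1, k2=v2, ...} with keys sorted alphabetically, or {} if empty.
Answer: {bar=3, baz=0, foo=-27}

Derivation:
  after event 1 (t=7: DEL bar): {}
  after event 2 (t=14: SET baz = 0): {baz=0}
  after event 3 (t=15: DEC foo by 10): {baz=0, foo=-10}
  after event 4 (t=20: INC foo by 10): {baz=0, foo=0}
  after event 5 (t=22: DEC foo by 12): {baz=0, foo=-12}
  after event 6 (t=25: DEC foo by 15): {baz=0, foo=-27}
  after event 7 (t=29: INC bar by 3): {bar=3, baz=0, foo=-27}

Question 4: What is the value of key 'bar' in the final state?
Track key 'bar' through all 7 events:
  event 1 (t=7: DEL bar): bar (absent) -> (absent)
  event 2 (t=14: SET baz = 0): bar unchanged
  event 3 (t=15: DEC foo by 10): bar unchanged
  event 4 (t=20: INC foo by 10): bar unchanged
  event 5 (t=22: DEC foo by 12): bar unchanged
  event 6 (t=25: DEC foo by 15): bar unchanged
  event 7 (t=29: INC bar by 3): bar (absent) -> 3
Final: bar = 3

Answer: 3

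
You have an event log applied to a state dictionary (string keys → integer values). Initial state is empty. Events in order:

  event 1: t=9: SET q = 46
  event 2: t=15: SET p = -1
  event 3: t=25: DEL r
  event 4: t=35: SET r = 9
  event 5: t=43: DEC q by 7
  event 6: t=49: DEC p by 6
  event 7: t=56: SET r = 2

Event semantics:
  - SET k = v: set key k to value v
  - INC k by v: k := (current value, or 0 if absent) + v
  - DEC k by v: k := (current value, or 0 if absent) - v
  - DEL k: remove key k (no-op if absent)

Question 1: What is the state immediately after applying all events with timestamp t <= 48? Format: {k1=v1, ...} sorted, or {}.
Apply events with t <= 48 (5 events):
  after event 1 (t=9: SET q = 46): {q=46}
  after event 2 (t=15: SET p = -1): {p=-1, q=46}
  after event 3 (t=25: DEL r): {p=-1, q=46}
  after event 4 (t=35: SET r = 9): {p=-1, q=46, r=9}
  after event 5 (t=43: DEC q by 7): {p=-1, q=39, r=9}

Answer: {p=-1, q=39, r=9}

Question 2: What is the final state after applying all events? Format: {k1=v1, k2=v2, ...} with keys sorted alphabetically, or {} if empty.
  after event 1 (t=9: SET q = 46): {q=46}
  after event 2 (t=15: SET p = -1): {p=-1, q=46}
  after event 3 (t=25: DEL r): {p=-1, q=46}
  after event 4 (t=35: SET r = 9): {p=-1, q=46, r=9}
  after event 5 (t=43: DEC q by 7): {p=-1, q=39, r=9}
  after event 6 (t=49: DEC p by 6): {p=-7, q=39, r=9}
  after event 7 (t=56: SET r = 2): {p=-7, q=39, r=2}

Answer: {p=-7, q=39, r=2}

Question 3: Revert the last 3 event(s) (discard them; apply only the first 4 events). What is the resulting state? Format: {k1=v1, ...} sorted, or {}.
Answer: {p=-1, q=46, r=9}

Derivation:
Keep first 4 events (discard last 3):
  after event 1 (t=9: SET q = 46): {q=46}
  after event 2 (t=15: SET p = -1): {p=-1, q=46}
  after event 3 (t=25: DEL r): {p=-1, q=46}
  after event 4 (t=35: SET r = 9): {p=-1, q=46, r=9}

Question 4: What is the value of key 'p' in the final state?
Track key 'p' through all 7 events:
  event 1 (t=9: SET q = 46): p unchanged
  event 2 (t=15: SET p = -1): p (absent) -> -1
  event 3 (t=25: DEL r): p unchanged
  event 4 (t=35: SET r = 9): p unchanged
  event 5 (t=43: DEC q by 7): p unchanged
  event 6 (t=49: DEC p by 6): p -1 -> -7
  event 7 (t=56: SET r = 2): p unchanged
Final: p = -7

Answer: -7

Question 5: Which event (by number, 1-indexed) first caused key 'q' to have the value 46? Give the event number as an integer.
Looking for first event where q becomes 46:
  event 1: q (absent) -> 46  <-- first match

Answer: 1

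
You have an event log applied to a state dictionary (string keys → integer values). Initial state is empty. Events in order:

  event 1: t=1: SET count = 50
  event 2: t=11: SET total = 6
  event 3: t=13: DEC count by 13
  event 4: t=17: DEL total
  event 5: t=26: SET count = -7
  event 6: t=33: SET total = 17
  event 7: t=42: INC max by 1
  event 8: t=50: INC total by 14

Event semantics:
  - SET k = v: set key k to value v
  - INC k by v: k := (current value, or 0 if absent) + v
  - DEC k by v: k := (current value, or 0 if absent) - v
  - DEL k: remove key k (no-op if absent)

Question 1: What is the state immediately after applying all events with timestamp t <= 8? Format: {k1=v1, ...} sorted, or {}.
Answer: {count=50}

Derivation:
Apply events with t <= 8 (1 events):
  after event 1 (t=1: SET count = 50): {count=50}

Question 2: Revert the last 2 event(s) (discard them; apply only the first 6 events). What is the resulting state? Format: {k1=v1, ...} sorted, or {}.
Answer: {count=-7, total=17}

Derivation:
Keep first 6 events (discard last 2):
  after event 1 (t=1: SET count = 50): {count=50}
  after event 2 (t=11: SET total = 6): {count=50, total=6}
  after event 3 (t=13: DEC count by 13): {count=37, total=6}
  after event 4 (t=17: DEL total): {count=37}
  after event 5 (t=26: SET count = -7): {count=-7}
  after event 6 (t=33: SET total = 17): {count=-7, total=17}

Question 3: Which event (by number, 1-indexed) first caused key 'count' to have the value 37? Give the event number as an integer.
Looking for first event where count becomes 37:
  event 1: count = 50
  event 2: count = 50
  event 3: count 50 -> 37  <-- first match

Answer: 3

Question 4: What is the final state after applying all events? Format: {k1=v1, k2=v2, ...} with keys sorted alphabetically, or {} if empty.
  after event 1 (t=1: SET count = 50): {count=50}
  after event 2 (t=11: SET total = 6): {count=50, total=6}
  after event 3 (t=13: DEC count by 13): {count=37, total=6}
  after event 4 (t=17: DEL total): {count=37}
  after event 5 (t=26: SET count = -7): {count=-7}
  after event 6 (t=33: SET total = 17): {count=-7, total=17}
  after event 7 (t=42: INC max by 1): {count=-7, max=1, total=17}
  after event 8 (t=50: INC total by 14): {count=-7, max=1, total=31}

Answer: {count=-7, max=1, total=31}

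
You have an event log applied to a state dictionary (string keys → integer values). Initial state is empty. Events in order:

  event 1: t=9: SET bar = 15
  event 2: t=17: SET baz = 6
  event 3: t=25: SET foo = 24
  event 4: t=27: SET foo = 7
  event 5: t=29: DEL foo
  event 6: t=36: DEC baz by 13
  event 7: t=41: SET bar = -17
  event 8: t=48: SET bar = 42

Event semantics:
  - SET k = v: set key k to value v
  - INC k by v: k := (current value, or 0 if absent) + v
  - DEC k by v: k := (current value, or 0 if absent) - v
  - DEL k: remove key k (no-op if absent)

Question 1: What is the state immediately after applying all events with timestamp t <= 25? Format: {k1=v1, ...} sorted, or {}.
Answer: {bar=15, baz=6, foo=24}

Derivation:
Apply events with t <= 25 (3 events):
  after event 1 (t=9: SET bar = 15): {bar=15}
  after event 2 (t=17: SET baz = 6): {bar=15, baz=6}
  after event 3 (t=25: SET foo = 24): {bar=15, baz=6, foo=24}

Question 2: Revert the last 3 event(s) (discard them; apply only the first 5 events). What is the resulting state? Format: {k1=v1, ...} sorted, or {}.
Keep first 5 events (discard last 3):
  after event 1 (t=9: SET bar = 15): {bar=15}
  after event 2 (t=17: SET baz = 6): {bar=15, baz=6}
  after event 3 (t=25: SET foo = 24): {bar=15, baz=6, foo=24}
  after event 4 (t=27: SET foo = 7): {bar=15, baz=6, foo=7}
  after event 5 (t=29: DEL foo): {bar=15, baz=6}

Answer: {bar=15, baz=6}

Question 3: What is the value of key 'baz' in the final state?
Track key 'baz' through all 8 events:
  event 1 (t=9: SET bar = 15): baz unchanged
  event 2 (t=17: SET baz = 6): baz (absent) -> 6
  event 3 (t=25: SET foo = 24): baz unchanged
  event 4 (t=27: SET foo = 7): baz unchanged
  event 5 (t=29: DEL foo): baz unchanged
  event 6 (t=36: DEC baz by 13): baz 6 -> -7
  event 7 (t=41: SET bar = -17): baz unchanged
  event 8 (t=48: SET bar = 42): baz unchanged
Final: baz = -7

Answer: -7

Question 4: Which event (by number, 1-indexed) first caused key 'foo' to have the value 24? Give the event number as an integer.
Answer: 3

Derivation:
Looking for first event where foo becomes 24:
  event 3: foo (absent) -> 24  <-- first match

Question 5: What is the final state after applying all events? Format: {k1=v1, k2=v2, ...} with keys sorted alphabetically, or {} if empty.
  after event 1 (t=9: SET bar = 15): {bar=15}
  after event 2 (t=17: SET baz = 6): {bar=15, baz=6}
  after event 3 (t=25: SET foo = 24): {bar=15, baz=6, foo=24}
  after event 4 (t=27: SET foo = 7): {bar=15, baz=6, foo=7}
  after event 5 (t=29: DEL foo): {bar=15, baz=6}
  after event 6 (t=36: DEC baz by 13): {bar=15, baz=-7}
  after event 7 (t=41: SET bar = -17): {bar=-17, baz=-7}
  after event 8 (t=48: SET bar = 42): {bar=42, baz=-7}

Answer: {bar=42, baz=-7}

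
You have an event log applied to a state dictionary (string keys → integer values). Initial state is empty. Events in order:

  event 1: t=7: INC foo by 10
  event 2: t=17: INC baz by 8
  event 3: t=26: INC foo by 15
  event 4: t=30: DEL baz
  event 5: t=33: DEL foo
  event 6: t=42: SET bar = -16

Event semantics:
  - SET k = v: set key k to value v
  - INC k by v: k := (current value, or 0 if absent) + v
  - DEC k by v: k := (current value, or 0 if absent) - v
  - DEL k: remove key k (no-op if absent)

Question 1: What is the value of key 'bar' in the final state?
Answer: -16

Derivation:
Track key 'bar' through all 6 events:
  event 1 (t=7: INC foo by 10): bar unchanged
  event 2 (t=17: INC baz by 8): bar unchanged
  event 3 (t=26: INC foo by 15): bar unchanged
  event 4 (t=30: DEL baz): bar unchanged
  event 5 (t=33: DEL foo): bar unchanged
  event 6 (t=42: SET bar = -16): bar (absent) -> -16
Final: bar = -16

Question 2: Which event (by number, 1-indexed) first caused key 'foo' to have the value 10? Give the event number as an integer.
Looking for first event where foo becomes 10:
  event 1: foo (absent) -> 10  <-- first match

Answer: 1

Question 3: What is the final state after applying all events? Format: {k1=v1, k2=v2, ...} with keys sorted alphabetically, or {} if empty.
Answer: {bar=-16}

Derivation:
  after event 1 (t=7: INC foo by 10): {foo=10}
  after event 2 (t=17: INC baz by 8): {baz=8, foo=10}
  after event 3 (t=26: INC foo by 15): {baz=8, foo=25}
  after event 4 (t=30: DEL baz): {foo=25}
  after event 5 (t=33: DEL foo): {}
  after event 6 (t=42: SET bar = -16): {bar=-16}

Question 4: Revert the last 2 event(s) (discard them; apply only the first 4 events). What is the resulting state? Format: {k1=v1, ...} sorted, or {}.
Keep first 4 events (discard last 2):
  after event 1 (t=7: INC foo by 10): {foo=10}
  after event 2 (t=17: INC baz by 8): {baz=8, foo=10}
  after event 3 (t=26: INC foo by 15): {baz=8, foo=25}
  after event 4 (t=30: DEL baz): {foo=25}

Answer: {foo=25}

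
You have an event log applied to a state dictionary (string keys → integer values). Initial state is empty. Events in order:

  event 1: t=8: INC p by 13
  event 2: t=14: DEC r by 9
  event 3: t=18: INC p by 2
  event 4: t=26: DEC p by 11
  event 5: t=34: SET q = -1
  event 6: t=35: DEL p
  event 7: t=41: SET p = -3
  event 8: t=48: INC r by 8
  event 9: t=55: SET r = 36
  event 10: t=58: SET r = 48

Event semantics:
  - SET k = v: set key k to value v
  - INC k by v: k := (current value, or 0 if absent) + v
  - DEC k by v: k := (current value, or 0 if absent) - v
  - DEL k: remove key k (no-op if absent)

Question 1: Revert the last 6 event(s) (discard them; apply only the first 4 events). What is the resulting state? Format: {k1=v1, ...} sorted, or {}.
Answer: {p=4, r=-9}

Derivation:
Keep first 4 events (discard last 6):
  after event 1 (t=8: INC p by 13): {p=13}
  after event 2 (t=14: DEC r by 9): {p=13, r=-9}
  after event 3 (t=18: INC p by 2): {p=15, r=-9}
  after event 4 (t=26: DEC p by 11): {p=4, r=-9}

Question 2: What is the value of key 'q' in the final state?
Track key 'q' through all 10 events:
  event 1 (t=8: INC p by 13): q unchanged
  event 2 (t=14: DEC r by 9): q unchanged
  event 3 (t=18: INC p by 2): q unchanged
  event 4 (t=26: DEC p by 11): q unchanged
  event 5 (t=34: SET q = -1): q (absent) -> -1
  event 6 (t=35: DEL p): q unchanged
  event 7 (t=41: SET p = -3): q unchanged
  event 8 (t=48: INC r by 8): q unchanged
  event 9 (t=55: SET r = 36): q unchanged
  event 10 (t=58: SET r = 48): q unchanged
Final: q = -1

Answer: -1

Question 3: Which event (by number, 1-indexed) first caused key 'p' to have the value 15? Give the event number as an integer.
Answer: 3

Derivation:
Looking for first event where p becomes 15:
  event 1: p = 13
  event 2: p = 13
  event 3: p 13 -> 15  <-- first match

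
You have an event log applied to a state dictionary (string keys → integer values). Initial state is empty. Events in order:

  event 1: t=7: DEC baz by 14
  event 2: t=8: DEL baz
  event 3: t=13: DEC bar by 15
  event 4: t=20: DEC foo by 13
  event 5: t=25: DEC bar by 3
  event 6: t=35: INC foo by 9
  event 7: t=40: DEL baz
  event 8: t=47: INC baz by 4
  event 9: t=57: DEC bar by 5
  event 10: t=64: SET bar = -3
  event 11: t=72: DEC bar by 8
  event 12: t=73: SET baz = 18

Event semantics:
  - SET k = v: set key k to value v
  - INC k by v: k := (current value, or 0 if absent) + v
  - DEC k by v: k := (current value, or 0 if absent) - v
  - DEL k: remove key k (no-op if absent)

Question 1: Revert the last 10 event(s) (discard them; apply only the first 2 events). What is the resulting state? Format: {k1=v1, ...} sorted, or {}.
Answer: {}

Derivation:
Keep first 2 events (discard last 10):
  after event 1 (t=7: DEC baz by 14): {baz=-14}
  after event 2 (t=8: DEL baz): {}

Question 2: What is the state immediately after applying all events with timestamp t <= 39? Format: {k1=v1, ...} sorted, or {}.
Answer: {bar=-18, foo=-4}

Derivation:
Apply events with t <= 39 (6 events):
  after event 1 (t=7: DEC baz by 14): {baz=-14}
  after event 2 (t=8: DEL baz): {}
  after event 3 (t=13: DEC bar by 15): {bar=-15}
  after event 4 (t=20: DEC foo by 13): {bar=-15, foo=-13}
  after event 5 (t=25: DEC bar by 3): {bar=-18, foo=-13}
  after event 6 (t=35: INC foo by 9): {bar=-18, foo=-4}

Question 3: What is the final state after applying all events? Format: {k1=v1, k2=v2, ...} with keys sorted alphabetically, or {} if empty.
Answer: {bar=-11, baz=18, foo=-4}

Derivation:
  after event 1 (t=7: DEC baz by 14): {baz=-14}
  after event 2 (t=8: DEL baz): {}
  after event 3 (t=13: DEC bar by 15): {bar=-15}
  after event 4 (t=20: DEC foo by 13): {bar=-15, foo=-13}
  after event 5 (t=25: DEC bar by 3): {bar=-18, foo=-13}
  after event 6 (t=35: INC foo by 9): {bar=-18, foo=-4}
  after event 7 (t=40: DEL baz): {bar=-18, foo=-4}
  after event 8 (t=47: INC baz by 4): {bar=-18, baz=4, foo=-4}
  after event 9 (t=57: DEC bar by 5): {bar=-23, baz=4, foo=-4}
  after event 10 (t=64: SET bar = -3): {bar=-3, baz=4, foo=-4}
  after event 11 (t=72: DEC bar by 8): {bar=-11, baz=4, foo=-4}
  after event 12 (t=73: SET baz = 18): {bar=-11, baz=18, foo=-4}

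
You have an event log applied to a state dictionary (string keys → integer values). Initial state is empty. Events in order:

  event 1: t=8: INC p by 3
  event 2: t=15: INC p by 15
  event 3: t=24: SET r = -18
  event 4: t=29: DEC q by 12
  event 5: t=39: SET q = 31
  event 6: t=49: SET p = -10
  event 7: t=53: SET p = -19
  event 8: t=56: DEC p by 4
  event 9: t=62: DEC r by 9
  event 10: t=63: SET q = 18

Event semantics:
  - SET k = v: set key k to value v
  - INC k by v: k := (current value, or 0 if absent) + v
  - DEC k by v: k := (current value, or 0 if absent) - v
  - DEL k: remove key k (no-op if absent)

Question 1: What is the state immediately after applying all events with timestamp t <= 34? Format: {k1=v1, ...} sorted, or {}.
Answer: {p=18, q=-12, r=-18}

Derivation:
Apply events with t <= 34 (4 events):
  after event 1 (t=8: INC p by 3): {p=3}
  after event 2 (t=15: INC p by 15): {p=18}
  after event 3 (t=24: SET r = -18): {p=18, r=-18}
  after event 4 (t=29: DEC q by 12): {p=18, q=-12, r=-18}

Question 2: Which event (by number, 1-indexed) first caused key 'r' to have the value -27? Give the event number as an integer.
Answer: 9

Derivation:
Looking for first event where r becomes -27:
  event 3: r = -18
  event 4: r = -18
  event 5: r = -18
  event 6: r = -18
  event 7: r = -18
  event 8: r = -18
  event 9: r -18 -> -27  <-- first match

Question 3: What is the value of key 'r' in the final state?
Track key 'r' through all 10 events:
  event 1 (t=8: INC p by 3): r unchanged
  event 2 (t=15: INC p by 15): r unchanged
  event 3 (t=24: SET r = -18): r (absent) -> -18
  event 4 (t=29: DEC q by 12): r unchanged
  event 5 (t=39: SET q = 31): r unchanged
  event 6 (t=49: SET p = -10): r unchanged
  event 7 (t=53: SET p = -19): r unchanged
  event 8 (t=56: DEC p by 4): r unchanged
  event 9 (t=62: DEC r by 9): r -18 -> -27
  event 10 (t=63: SET q = 18): r unchanged
Final: r = -27

Answer: -27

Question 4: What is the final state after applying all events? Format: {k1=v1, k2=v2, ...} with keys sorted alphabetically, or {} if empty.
Answer: {p=-23, q=18, r=-27}

Derivation:
  after event 1 (t=8: INC p by 3): {p=3}
  after event 2 (t=15: INC p by 15): {p=18}
  after event 3 (t=24: SET r = -18): {p=18, r=-18}
  after event 4 (t=29: DEC q by 12): {p=18, q=-12, r=-18}
  after event 5 (t=39: SET q = 31): {p=18, q=31, r=-18}
  after event 6 (t=49: SET p = -10): {p=-10, q=31, r=-18}
  after event 7 (t=53: SET p = -19): {p=-19, q=31, r=-18}
  after event 8 (t=56: DEC p by 4): {p=-23, q=31, r=-18}
  after event 9 (t=62: DEC r by 9): {p=-23, q=31, r=-27}
  after event 10 (t=63: SET q = 18): {p=-23, q=18, r=-27}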